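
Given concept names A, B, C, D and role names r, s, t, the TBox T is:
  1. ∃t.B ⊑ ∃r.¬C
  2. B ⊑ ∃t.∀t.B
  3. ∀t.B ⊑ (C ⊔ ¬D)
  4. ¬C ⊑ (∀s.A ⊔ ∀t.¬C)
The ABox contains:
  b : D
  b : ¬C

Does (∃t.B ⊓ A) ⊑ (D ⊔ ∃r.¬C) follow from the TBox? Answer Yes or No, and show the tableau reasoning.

1. (∃t.B ⊓ A) ⊑ (D ⊔ ∃r.¬C)  ⇔  ((∃t.B ⊓ A) ⊓ (¬D ⊓ ∀r.C)) unsat w.r.t. T
   all branches close; clash {C, ¬C} at an ∃-successor
2. Hence (∃t.B ⊓ A) ⊑ (D ⊔ ∃r.¬C): entailed.

Yes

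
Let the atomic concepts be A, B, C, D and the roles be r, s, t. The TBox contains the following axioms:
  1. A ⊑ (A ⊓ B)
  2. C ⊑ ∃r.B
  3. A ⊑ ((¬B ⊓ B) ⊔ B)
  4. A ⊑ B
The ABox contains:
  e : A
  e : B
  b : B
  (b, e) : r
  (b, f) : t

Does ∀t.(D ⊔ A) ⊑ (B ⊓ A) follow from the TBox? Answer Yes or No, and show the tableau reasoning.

No

1. ∀t.(D ⊔ A) ⊑ (B ⊓ A)  ⇔  (∀t.(D ⊔ A) ⊓ (¬B ⊔ ¬A)) unsat w.r.t. T
   open: L(x₀) ⊇ {¬A, ¬C, ∀t.(D ⊔ A)}
2. Hence ∀t.(D ⊔ A) ⊑ (B ⊓ A): not entailed.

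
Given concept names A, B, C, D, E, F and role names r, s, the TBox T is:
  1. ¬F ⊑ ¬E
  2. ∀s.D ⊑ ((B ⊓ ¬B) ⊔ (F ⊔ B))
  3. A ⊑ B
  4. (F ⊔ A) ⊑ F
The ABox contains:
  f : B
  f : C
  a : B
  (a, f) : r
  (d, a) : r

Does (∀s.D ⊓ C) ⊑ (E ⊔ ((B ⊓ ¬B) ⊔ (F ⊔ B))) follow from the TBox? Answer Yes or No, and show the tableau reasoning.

Yes

1. (∀s.D ⊓ C) ⊑ (E ⊔ ((B ⊓ ¬B) ⊔ (F ⊔ B)))  ⇔  ((∀s.D ⊓ C) ⊓ (¬E ⊓ ((¬B ⊔ B) ⊓ (¬F ⊓ ¬B)))) unsat w.r.t. T
   all branches close; clash {B, ¬B} at x₀
2. Hence (∀s.D ⊓ C) ⊑ (E ⊔ ((B ⊓ ¬B) ⊔ (F ⊔ B))): entailed.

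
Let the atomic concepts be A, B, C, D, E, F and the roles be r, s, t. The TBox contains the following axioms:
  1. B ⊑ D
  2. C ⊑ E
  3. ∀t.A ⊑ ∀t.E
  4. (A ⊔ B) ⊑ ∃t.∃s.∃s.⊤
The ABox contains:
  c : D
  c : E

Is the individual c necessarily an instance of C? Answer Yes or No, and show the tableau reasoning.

No

1. c : C?  L(c) = {D, E} ∪ {¬C}
   open: L(c) ⊇ {D, E, ¬A, ¬B, ¬C, …} (+ ∃-successors) — c ∉ C possible
2. Hence c : C: not entailed.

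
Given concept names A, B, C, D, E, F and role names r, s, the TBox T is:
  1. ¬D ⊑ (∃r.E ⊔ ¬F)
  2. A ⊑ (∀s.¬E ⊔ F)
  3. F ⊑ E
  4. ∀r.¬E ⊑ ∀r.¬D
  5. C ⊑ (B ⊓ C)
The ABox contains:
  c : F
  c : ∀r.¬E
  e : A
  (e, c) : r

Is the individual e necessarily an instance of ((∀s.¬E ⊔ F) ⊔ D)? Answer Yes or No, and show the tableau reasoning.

Yes

1. e : ((∀s.¬E ⊔ F) ⊔ D)?  L(e) = {A} ∪ {((∃s.E ⊓ ¬F) ⊓ ¬D)}
   clash {F, ¬F} at e — e ∈ ((∀s.¬E ⊔ F) ⊔ D)
2. Hence e : ((∀s.¬E ⊔ F) ⊔ D): entailed.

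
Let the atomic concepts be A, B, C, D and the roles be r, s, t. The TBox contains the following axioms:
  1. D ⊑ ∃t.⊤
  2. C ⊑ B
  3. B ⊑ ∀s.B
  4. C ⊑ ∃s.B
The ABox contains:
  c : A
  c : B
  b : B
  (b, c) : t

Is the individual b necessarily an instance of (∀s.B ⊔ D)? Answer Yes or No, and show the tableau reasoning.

1. b : (∀s.B ⊔ D)?  L(b) = {B} ∪ {(∃s.¬B ⊓ ¬D)}
   clash {B, ¬B} at an ∃-successor — b ∈ (∀s.B ⊔ D)
2. Hence b : (∀s.B ⊔ D): entailed.

Yes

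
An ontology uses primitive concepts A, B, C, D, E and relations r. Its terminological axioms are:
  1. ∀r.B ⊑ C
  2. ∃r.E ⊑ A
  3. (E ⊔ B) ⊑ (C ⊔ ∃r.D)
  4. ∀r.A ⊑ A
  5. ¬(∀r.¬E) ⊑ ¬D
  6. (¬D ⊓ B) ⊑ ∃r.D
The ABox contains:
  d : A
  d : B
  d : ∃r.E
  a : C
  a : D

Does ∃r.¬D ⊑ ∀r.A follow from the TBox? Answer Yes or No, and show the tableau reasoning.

No

1. ∃r.¬D ⊑ ∀r.A  ⇔  (∃r.¬D ⊓ ∃r.¬A) unsat w.r.t. T
   open: L(x₀) ⊇ {D, ¬B, ¬E, ∀r.¬E, ∃r.¬A, …} (+ ∃-successors)
2. Hence ∃r.¬D ⊑ ∀r.A: not entailed.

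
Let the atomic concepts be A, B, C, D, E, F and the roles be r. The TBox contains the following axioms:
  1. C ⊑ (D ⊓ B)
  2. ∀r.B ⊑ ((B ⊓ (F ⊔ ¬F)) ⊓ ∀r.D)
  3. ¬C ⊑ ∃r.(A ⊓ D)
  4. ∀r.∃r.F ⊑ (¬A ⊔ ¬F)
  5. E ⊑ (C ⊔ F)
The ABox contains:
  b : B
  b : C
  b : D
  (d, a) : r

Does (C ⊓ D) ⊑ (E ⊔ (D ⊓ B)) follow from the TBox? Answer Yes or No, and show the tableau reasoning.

1. (C ⊓ D) ⊑ (E ⊔ (D ⊓ B))  ⇔  ((C ⊓ D) ⊓ (¬E ⊓ (¬D ⊔ ¬B))) unsat w.r.t. T
   all branches close; clash {B, ¬B} at x₀
2. Hence (C ⊓ D) ⊑ (E ⊔ (D ⊓ B)): entailed.

Yes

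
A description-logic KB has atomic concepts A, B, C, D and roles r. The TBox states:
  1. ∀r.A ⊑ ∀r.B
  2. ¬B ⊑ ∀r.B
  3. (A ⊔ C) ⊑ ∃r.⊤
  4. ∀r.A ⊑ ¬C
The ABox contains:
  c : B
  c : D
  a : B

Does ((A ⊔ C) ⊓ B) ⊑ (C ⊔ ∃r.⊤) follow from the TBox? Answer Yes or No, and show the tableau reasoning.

1. ((A ⊔ C) ⊓ B) ⊑ (C ⊔ ∃r.⊤)  ⇔  (((A ⊔ C) ⊓ B) ⊓ (¬C ⊓ ∀r.⊥)) unsat w.r.t. T
   all branches close; clash {C, ¬C} at x₀
2. Hence ((A ⊔ C) ⊓ B) ⊑ (C ⊔ ∃r.⊤): entailed.

Yes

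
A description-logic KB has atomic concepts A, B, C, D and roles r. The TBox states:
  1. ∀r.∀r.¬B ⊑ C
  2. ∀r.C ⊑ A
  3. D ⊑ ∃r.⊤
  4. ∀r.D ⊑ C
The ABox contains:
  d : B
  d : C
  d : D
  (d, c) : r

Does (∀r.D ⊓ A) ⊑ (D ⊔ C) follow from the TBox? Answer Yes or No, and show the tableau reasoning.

1. (∀r.D ⊓ A) ⊑ (D ⊔ C)  ⇔  ((∀r.D ⊓ A) ⊓ (¬D ⊓ ¬C)) unsat w.r.t. T
   all branches close; clash {C, ¬C} at x₀
2. Hence (∀r.D ⊓ A) ⊑ (D ⊔ C): entailed.

Yes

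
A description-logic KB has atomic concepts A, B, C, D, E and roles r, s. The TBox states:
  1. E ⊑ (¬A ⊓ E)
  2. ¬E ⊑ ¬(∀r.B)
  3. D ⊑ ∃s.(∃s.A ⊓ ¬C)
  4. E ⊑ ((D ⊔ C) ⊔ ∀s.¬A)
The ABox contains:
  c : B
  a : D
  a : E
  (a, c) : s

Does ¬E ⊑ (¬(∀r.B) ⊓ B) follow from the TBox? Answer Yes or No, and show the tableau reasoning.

No

1. ¬E ⊑ (¬(∀r.B) ⊓ B)  ⇔  (¬E ⊓ (∀r.B ⊔ ¬B)) unsat w.r.t. T
   apply at x₀: ¬E⊑¬(∀r.B)
   open: L(x₀) ⊇ {¬B, ¬D, ¬E, ∃r.¬B} (+ ∃-successors)
2. Hence ¬E ⊑ (¬(∀r.B) ⊓ B): not entailed.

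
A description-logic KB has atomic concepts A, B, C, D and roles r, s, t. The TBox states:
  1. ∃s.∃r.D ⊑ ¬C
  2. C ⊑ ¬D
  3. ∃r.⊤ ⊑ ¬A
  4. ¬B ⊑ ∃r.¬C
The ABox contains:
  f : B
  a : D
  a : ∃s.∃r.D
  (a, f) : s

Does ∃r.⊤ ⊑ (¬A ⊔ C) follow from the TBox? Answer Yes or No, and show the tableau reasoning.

1. ∃r.⊤ ⊑ (¬A ⊔ C)  ⇔  (∃r.⊤ ⊓ (A ⊓ ¬C)) unsat w.r.t. T
   all branches close; clash {A, ¬A} at x₀
2. Hence ∃r.⊤ ⊑ (¬A ⊔ C): entailed.

Yes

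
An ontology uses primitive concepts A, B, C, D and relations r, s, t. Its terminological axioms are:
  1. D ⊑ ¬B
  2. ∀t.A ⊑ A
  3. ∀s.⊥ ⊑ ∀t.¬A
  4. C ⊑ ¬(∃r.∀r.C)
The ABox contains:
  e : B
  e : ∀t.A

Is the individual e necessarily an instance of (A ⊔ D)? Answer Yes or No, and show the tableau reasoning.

1. e : (A ⊔ D)?  L(e) = {B, ∀t.A} ∪ {(¬A ⊓ ¬D)}
   clash {A, ¬A} at e — e ∈ (A ⊔ D)
2. Hence e : (A ⊔ D): entailed.

Yes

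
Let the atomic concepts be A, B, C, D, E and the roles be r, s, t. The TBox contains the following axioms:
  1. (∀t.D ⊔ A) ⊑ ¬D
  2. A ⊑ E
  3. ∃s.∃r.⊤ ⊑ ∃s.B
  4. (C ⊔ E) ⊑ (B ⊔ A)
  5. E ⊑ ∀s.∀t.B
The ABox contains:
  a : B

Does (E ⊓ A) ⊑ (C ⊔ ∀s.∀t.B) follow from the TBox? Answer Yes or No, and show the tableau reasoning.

1. (E ⊓ A) ⊑ (C ⊔ ∀s.∀t.B)  ⇔  ((E ⊓ A) ⊓ (¬C ⊓ ∃s.∃t.¬B)) unsat w.r.t. T
   all branches close; clash {B, ¬B} at an ∃-successor
2. Hence (E ⊓ A) ⊑ (C ⊔ ∀s.∀t.B): entailed.

Yes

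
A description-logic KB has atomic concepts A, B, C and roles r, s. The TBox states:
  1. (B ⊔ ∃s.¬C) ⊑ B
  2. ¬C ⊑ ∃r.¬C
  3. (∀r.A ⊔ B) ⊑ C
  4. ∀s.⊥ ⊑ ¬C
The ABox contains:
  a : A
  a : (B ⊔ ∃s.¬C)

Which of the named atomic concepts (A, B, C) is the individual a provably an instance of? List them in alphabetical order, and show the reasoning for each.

{A, B, C}

1. a : A?  L(a) = {A, (B ⊔ ∃s.¬C)} ∪ {¬A}
   clash {A, ¬A} at a — a ∈ A
2. a : B?  L(a) = {A, (B ⊔ ∃s.¬C)} ∪ {¬B}
   clash {B, ¬B} at a — a ∈ B
3. a : C?  L(a) = {A, (B ⊔ ∃s.¬C)} ∪ {¬C}
   clash {C, ¬C} at a — a ∈ C
4. Entailed for a: {A, B, C}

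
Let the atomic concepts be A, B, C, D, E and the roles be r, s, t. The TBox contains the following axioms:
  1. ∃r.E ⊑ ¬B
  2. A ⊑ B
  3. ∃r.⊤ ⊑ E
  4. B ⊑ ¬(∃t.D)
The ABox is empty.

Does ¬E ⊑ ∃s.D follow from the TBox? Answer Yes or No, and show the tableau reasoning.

1. ¬E ⊑ ∃s.D  ⇔  (¬E ⊓ ∀s.¬D) unsat w.r.t. T
   open: L(x₀) ⊇ {¬A, ¬B, ¬E, ∀r.⊥, ∀s.¬D}
2. Hence ¬E ⊑ ∃s.D: not entailed.

No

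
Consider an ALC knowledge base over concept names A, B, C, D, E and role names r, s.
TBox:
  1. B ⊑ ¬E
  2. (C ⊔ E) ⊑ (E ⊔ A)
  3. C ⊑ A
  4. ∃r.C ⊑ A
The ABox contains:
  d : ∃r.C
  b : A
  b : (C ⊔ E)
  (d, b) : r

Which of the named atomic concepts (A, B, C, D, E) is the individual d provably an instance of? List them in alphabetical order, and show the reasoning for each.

1. d : A?  L(d) = {∃r.C} ∪ {¬A}
   clash {A, ¬A} at d — d ∈ A
2. d : B?  L(d) = {∃r.C} ∪ {¬B}
   apply at d: ∃r.C⊑A
   open: L(d) ⊇ {A, ¬B, ¬C, ¬E, ∃r.C} (+ ∃-successors) — d ∉ B possible
3. d : C?  L(d) = {∃r.C} ∪ {¬C}
   apply at d: ∃r.C⊑A
   open: L(d) ⊇ {A, ¬B, ¬C, ¬E, ∃r.C} (+ ∃-successors) — d ∉ C possible
4. d : D?  L(d) = {∃r.C} ∪ {¬D}
   apply at d: ∃r.C⊑A
   open: L(d) ⊇ {A, ¬B, ¬C, ¬D, ¬E, …} (+ ∃-successors) — d ∉ D possible
5. d : E?  L(d) = {∃r.C} ∪ {¬E}
   apply at d: ∃r.C⊑A
   open: L(d) ⊇ {A, ¬C, ¬E, ∃r.C} (+ ∃-successors) — d ∉ E possible
6. Entailed for d: {A}

{A}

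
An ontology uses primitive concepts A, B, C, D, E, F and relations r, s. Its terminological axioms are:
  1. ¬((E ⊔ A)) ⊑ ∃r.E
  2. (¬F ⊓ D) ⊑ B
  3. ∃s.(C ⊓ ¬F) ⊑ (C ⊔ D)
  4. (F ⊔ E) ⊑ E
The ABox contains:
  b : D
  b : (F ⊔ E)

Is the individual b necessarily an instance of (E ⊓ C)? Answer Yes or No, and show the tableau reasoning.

No

1. b : (E ⊓ C)?  L(b) = {D, (F ⊔ E)} ∪ {(¬E ⊔ ¬C)}
   apply at b: (F ⊔ E)⊑E
   open: L(b) ⊇ {D, E, F, ¬C, ∀s.(¬C ⊔ F)} — b ∉ (E ⊓ C) possible
2. Hence b : (E ⊓ C): not entailed.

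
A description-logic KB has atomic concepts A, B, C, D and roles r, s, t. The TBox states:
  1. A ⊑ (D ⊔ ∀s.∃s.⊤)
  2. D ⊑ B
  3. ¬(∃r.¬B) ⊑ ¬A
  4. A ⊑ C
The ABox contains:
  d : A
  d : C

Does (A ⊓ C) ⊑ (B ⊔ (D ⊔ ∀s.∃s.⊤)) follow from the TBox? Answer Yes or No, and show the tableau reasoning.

Yes

1. (A ⊓ C) ⊑ (B ⊔ (D ⊔ ∀s.∃s.⊤))  ⇔  ((A ⊓ C) ⊓ (¬B ⊓ (¬D ⊓ ∃s.∀s.⊥))) unsat w.r.t. T
   all branches close; clash {A, ¬A} at x₀
2. Hence (A ⊓ C) ⊑ (B ⊔ (D ⊔ ∀s.∃s.⊤)): entailed.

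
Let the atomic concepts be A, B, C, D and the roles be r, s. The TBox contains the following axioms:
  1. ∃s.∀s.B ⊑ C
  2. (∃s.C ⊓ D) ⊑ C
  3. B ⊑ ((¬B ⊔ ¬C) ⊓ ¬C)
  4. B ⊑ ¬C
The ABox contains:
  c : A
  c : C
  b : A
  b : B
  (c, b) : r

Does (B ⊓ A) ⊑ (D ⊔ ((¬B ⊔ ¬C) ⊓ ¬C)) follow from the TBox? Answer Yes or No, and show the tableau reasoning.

1. (B ⊓ A) ⊑ (D ⊔ ((¬B ⊔ ¬C) ⊓ ¬C))  ⇔  ((B ⊓ A) ⊓ (¬D ⊓ ((B ⊓ C) ⊔ C))) unsat w.r.t. T
   all branches close; clash {C, ¬C} at x₀
2. Hence (B ⊓ A) ⊑ (D ⊔ ((¬B ⊔ ¬C) ⊓ ¬C)): entailed.

Yes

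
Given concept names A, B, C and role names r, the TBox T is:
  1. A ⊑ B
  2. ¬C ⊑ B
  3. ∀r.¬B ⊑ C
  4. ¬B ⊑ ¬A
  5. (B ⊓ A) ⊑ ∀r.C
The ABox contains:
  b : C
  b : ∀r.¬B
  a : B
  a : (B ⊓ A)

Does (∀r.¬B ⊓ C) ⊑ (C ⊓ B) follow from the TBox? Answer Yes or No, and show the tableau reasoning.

No

1. (∀r.¬B ⊓ C) ⊑ (C ⊓ B)  ⇔  ((∀r.¬B ⊓ C) ⊓ (¬C ⊔ ¬B)) unsat w.r.t. T
   open: L(x₀) ⊇ {C, ¬A, ¬B, ∀r.¬B}
2. Hence (∀r.¬B ⊓ C) ⊑ (C ⊓ B): not entailed.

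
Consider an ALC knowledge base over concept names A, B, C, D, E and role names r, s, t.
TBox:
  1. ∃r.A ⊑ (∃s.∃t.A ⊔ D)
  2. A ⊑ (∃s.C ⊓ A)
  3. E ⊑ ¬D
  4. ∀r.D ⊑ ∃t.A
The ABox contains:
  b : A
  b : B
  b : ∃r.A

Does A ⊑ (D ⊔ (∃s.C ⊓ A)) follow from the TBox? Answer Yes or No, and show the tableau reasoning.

1. A ⊑ (D ⊔ (∃s.C ⊓ A))  ⇔  (A ⊓ (¬D ⊓ (∀s.¬C ⊔ ¬A))) unsat w.r.t. T
   all branches close; clash {A, ¬A} at x₀
2. Hence A ⊑ (D ⊔ (∃s.C ⊓ A)): entailed.

Yes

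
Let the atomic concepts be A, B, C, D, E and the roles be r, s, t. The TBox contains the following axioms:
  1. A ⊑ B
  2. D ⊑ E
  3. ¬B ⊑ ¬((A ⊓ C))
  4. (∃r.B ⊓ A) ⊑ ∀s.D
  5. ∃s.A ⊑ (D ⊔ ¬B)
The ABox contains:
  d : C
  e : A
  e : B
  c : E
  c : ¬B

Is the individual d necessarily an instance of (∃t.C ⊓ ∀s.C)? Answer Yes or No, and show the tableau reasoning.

1. d : (∃t.C ⊓ ∀s.C)?  L(d) = {C} ∪ {(∀t.¬C ⊔ ∃s.¬C)}
   open: L(d) ⊇ {B, C, ¬A, ¬D, ∀s.¬A, …} — d ∉ (∃t.C ⊓ ∀s.C) possible
2. Hence d : (∃t.C ⊓ ∀s.C): not entailed.

No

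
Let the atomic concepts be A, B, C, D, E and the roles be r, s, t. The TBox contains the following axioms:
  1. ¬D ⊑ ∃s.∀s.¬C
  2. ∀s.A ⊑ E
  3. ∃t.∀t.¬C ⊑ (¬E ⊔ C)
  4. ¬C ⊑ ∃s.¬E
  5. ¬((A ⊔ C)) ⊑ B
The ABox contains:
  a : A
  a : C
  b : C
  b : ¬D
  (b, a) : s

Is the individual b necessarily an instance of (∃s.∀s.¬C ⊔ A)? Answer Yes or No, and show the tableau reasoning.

1. b : (∃s.∀s.¬C ⊔ A)?  L(b) = {C, ¬D} ∪ {(∀s.∃s.C ⊓ ¬A)}
   clash {C, ¬C} at an ∃-successor — b ∈ (∃s.∀s.¬C ⊔ A)
2. Hence b : (∃s.∀s.¬C ⊔ A): entailed.

Yes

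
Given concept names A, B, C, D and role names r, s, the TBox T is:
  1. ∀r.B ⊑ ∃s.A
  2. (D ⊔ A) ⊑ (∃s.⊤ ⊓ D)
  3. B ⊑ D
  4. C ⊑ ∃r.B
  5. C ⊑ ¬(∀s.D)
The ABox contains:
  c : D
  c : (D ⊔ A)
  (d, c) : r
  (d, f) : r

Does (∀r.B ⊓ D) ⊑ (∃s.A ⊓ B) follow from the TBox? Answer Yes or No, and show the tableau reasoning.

1. (∀r.B ⊓ D) ⊑ (∃s.A ⊓ B)  ⇔  ((∀r.B ⊓ D) ⊓ (∀s.¬A ⊔ ¬B)) unsat w.r.t. T
   apply at x₀: ∀r.B⊑∃s.A
   open: L(x₀) ⊇ {D, ¬B, ¬C, ∀r.B, ∃s.A, …} (+ ∃-successors)
2. Hence (∀r.B ⊓ D) ⊑ (∃s.A ⊓ B): not entailed.

No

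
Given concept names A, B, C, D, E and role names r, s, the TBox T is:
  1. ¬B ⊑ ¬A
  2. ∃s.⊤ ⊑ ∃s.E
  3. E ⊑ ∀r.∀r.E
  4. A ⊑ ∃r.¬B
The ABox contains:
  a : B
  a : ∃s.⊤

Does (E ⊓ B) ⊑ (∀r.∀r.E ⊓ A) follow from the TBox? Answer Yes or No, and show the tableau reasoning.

1. (E ⊓ B) ⊑ (∀r.∀r.E ⊓ A)  ⇔  ((E ⊓ B) ⊓ (∃r.∃r.¬E ⊔ ¬A)) unsat w.r.t. T
   apply at x₀: E⊑∀r.∀r.E
   open: L(x₀) ⊇ {B, E, ¬A, ∀r.∀r.E, ∀s.⊥}
2. Hence (E ⊓ B) ⊑ (∀r.∀r.E ⊓ A): not entailed.

No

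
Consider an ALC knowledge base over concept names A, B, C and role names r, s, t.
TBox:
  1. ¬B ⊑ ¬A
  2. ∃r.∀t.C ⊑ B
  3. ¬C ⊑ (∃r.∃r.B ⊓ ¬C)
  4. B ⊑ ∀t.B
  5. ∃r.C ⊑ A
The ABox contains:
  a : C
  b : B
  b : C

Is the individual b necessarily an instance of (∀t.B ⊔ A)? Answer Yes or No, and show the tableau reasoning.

1. b : (∀t.B ⊔ A)?  L(b) = {B, C} ∪ {(∃t.¬B ⊓ ¬A)}
   clash {A, ¬A} at b — b ∈ (∀t.B ⊔ A)
2. Hence b : (∀t.B ⊔ A): entailed.

Yes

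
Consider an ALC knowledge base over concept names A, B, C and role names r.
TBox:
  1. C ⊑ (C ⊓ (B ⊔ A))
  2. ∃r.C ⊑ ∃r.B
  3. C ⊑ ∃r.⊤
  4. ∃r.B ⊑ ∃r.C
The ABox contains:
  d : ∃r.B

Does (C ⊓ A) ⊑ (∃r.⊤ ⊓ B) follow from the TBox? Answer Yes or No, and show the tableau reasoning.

No

1. (C ⊓ A) ⊑ (∃r.⊤ ⊓ B)  ⇔  ((C ⊓ A) ⊓ (∀r.⊥ ⊔ ¬B)) unsat w.r.t. T
   apply at x₀: C⊑(C ⊓ (B ⊔ A)); C⊑∃r.⊤
   open: L(x₀) ⊇ {A, C, ¬B, ∀r.¬B, ∀r.¬C, …} (+ ∃-successors)
2. Hence (C ⊓ A) ⊑ (∃r.⊤ ⊓ B): not entailed.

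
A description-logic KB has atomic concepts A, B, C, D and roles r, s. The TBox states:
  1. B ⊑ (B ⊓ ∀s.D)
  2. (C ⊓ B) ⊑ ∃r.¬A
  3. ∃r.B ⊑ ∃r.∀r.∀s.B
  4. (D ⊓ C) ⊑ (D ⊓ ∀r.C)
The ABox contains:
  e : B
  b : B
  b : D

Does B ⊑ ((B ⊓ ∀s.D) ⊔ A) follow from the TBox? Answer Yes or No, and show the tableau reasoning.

1. B ⊑ ((B ⊓ ∀s.D) ⊔ A)  ⇔  (B ⊓ ((¬B ⊔ ∃s.¬D) ⊓ ¬A)) unsat w.r.t. T
   all branches close; clash {D, ¬D} at an ∃-successor
2. Hence B ⊑ ((B ⊓ ∀s.D) ⊔ A): entailed.

Yes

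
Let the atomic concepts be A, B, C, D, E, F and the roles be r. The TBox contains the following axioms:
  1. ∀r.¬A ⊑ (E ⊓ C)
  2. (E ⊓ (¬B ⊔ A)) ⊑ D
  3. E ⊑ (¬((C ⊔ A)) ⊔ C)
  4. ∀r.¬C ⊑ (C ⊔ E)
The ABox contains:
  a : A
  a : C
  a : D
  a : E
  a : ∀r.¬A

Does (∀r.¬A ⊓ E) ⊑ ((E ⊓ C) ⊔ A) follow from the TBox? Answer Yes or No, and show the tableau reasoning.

Yes

1. (∀r.¬A ⊓ E) ⊑ ((E ⊓ C) ⊔ A)  ⇔  ((∀r.¬A ⊓ E) ⊓ ((¬E ⊔ ¬C) ⊓ ¬A)) unsat w.r.t. T
   all branches close; clash {C, ¬C} at x₀
2. Hence (∀r.¬A ⊓ E) ⊑ ((E ⊓ C) ⊔ A): entailed.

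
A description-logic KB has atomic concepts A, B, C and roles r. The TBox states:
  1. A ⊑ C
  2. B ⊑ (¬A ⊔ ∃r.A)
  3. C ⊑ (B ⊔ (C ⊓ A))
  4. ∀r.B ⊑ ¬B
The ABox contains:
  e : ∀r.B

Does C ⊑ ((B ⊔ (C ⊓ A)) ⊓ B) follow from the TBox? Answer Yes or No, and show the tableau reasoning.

No

1. C ⊑ ((B ⊔ (C ⊓ A)) ⊓ B)  ⇔  (C ⊓ ((¬B ⊓ (¬C ⊔ ¬A)) ⊔ ¬B)) unsat w.r.t. T
   apply at x₀: C⊑(B ⊔ (C ⊓ A))
   open: L(x₀) ⊇ {A, C, ¬B}
2. Hence C ⊑ ((B ⊔ (C ⊓ A)) ⊓ B): not entailed.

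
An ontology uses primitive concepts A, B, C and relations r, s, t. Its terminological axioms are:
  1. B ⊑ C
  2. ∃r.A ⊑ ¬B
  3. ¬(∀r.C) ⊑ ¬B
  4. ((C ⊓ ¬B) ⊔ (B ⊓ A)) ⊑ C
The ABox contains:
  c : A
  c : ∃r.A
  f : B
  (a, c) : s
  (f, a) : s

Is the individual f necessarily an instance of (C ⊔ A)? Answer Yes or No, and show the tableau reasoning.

1. f : (C ⊔ A)?  L(f) = {B} ∪ {(¬C ⊓ ¬A)}
   clash {C, ¬C} at f — f ∈ (C ⊔ A)
2. Hence f : (C ⊔ A): entailed.

Yes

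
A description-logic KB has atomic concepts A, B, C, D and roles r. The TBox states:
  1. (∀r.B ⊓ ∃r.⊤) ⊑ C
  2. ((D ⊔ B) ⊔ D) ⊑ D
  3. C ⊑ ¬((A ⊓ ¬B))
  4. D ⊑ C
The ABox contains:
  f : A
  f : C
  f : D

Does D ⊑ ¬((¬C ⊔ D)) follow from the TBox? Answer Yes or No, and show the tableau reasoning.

No

1. D ⊑ ¬((¬C ⊔ D))  ⇔  (D ⊓ (¬C ⊔ D)) unsat w.r.t. T
   apply at x₀: D⊑C
   open: L(x₀) ⊇ {C, D, ¬A}
2. Hence D ⊑ ¬((¬C ⊔ D)): not entailed.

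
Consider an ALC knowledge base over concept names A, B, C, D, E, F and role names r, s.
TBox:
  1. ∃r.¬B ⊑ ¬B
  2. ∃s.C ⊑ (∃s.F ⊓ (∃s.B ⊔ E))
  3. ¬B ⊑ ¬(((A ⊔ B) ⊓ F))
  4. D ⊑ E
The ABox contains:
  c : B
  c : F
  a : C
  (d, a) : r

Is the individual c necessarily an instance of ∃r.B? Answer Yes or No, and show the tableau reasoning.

No

1. c : ∃r.B?  L(c) = {B, F} ∪ {∀r.¬B}
   open: L(c) ⊇ {B, F, ¬D, ∀r.B, ∀r.¬B, …} — c ∉ ∃r.B possible
2. Hence c : ∃r.B: not entailed.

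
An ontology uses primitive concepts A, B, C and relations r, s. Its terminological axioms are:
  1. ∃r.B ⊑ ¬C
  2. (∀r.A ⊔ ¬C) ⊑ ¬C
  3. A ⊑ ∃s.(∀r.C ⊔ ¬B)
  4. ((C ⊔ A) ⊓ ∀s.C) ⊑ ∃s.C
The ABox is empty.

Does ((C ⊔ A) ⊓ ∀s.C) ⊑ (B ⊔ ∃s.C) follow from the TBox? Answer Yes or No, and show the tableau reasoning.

1. ((C ⊔ A) ⊓ ∀s.C) ⊑ (B ⊔ ∃s.C)  ⇔  (((C ⊔ A) ⊓ ∀s.C) ⊓ (¬B ⊓ ∀s.¬C)) unsat w.r.t. T
   all branches close; clash {C, ¬C} at an ∃-successor
2. Hence ((C ⊔ A) ⊓ ∀s.C) ⊑ (B ⊔ ∃s.C): entailed.

Yes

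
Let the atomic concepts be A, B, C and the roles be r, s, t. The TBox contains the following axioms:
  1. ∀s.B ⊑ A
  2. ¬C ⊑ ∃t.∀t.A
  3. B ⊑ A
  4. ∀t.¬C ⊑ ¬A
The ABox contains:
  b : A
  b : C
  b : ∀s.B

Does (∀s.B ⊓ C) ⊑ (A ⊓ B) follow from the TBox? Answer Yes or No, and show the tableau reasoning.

1. (∀s.B ⊓ C) ⊑ (A ⊓ B)  ⇔  ((∀s.B ⊓ C) ⊓ (¬A ⊔ ¬B)) unsat w.r.t. T
   apply at x₀: ∀s.B⊑A
   open: L(x₀) ⊇ {A, C, ¬B, ∀s.B, ∃t.C} (+ ∃-successors)
2. Hence (∀s.B ⊓ C) ⊑ (A ⊓ B): not entailed.

No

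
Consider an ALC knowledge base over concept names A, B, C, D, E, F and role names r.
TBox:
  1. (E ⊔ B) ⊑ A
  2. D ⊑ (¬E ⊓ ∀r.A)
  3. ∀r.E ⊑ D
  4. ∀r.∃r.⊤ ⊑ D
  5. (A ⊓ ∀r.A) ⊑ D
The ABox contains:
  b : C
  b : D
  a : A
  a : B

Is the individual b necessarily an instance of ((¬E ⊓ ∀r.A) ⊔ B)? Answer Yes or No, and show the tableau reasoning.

1. b : ((¬E ⊓ ∀r.A) ⊔ B)?  L(b) = {C, D} ∪ {((E ⊔ ∃r.¬A) ⊓ ¬B)}
   clash {A, ¬A} at an ∃-successor — b ∈ ((¬E ⊓ ∀r.A) ⊔ B)
2. Hence b : ((¬E ⊓ ∀r.A) ⊔ B): entailed.

Yes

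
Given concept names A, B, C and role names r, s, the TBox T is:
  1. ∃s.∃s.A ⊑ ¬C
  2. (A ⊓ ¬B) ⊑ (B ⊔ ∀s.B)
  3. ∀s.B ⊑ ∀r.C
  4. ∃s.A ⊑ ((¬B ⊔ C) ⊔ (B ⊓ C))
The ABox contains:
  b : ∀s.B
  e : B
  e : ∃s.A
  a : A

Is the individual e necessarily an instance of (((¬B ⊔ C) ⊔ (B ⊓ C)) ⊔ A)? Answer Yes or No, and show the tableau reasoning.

1. e : (((¬B ⊔ C) ⊔ (B ⊓ C)) ⊔ A)?  L(e) = {B, ∃s.A} ∪ {(((B ⊓ ¬C) ⊓ (¬B ⊔ ¬C)) ⊓ ¬A)}
   clash {C, ¬C} at e — e ∈ (((¬B ⊔ C) ⊔ (B ⊓ C)) ⊔ A)
2. Hence e : (((¬B ⊔ C) ⊔ (B ⊓ C)) ⊔ A): entailed.

Yes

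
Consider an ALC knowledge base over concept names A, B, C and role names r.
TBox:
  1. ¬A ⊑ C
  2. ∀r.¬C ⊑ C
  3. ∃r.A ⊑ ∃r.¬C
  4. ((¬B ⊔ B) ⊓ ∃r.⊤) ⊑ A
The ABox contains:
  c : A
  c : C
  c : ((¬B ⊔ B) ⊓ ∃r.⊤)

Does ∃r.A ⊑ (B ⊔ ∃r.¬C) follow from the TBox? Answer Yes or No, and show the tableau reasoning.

1. ∃r.A ⊑ (B ⊔ ∃r.¬C)  ⇔  (∃r.A ⊓ (¬B ⊓ ∀r.C)) unsat w.r.t. T
   all branches close; clash {C, ¬C} at an ∃-successor
2. Hence ∃r.A ⊑ (B ⊔ ∃r.¬C): entailed.

Yes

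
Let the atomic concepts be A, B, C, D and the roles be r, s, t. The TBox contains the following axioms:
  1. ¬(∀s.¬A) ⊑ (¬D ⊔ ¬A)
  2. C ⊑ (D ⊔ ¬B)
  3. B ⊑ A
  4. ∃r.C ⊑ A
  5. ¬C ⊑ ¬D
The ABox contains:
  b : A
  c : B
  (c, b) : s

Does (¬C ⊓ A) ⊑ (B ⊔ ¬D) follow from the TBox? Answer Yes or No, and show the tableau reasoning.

1. (¬C ⊓ A) ⊑ (B ⊔ ¬D)  ⇔  ((¬C ⊓ A) ⊓ (¬B ⊓ D)) unsat w.r.t. T
   all branches close; clash {D, ¬D} at x₀
2. Hence (¬C ⊓ A) ⊑ (B ⊔ ¬D): entailed.

Yes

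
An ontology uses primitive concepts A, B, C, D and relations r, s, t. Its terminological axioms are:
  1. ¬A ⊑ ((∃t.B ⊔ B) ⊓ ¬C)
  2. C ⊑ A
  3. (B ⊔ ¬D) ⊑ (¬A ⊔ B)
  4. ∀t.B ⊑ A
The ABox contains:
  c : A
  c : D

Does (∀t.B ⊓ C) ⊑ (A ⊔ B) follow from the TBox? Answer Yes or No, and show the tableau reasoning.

Yes

1. (∀t.B ⊓ C) ⊑ (A ⊔ B)  ⇔  ((∀t.B ⊓ C) ⊓ (¬A ⊓ ¬B)) unsat w.r.t. T
   all branches close; clash {A, ¬A} at x₀
2. Hence (∀t.B ⊓ C) ⊑ (A ⊔ B): entailed.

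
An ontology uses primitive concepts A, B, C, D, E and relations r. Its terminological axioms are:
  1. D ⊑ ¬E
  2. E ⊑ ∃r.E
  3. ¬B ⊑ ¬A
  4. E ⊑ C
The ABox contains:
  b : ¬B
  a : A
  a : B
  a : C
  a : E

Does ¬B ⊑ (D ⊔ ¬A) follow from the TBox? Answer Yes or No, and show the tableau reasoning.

Yes

1. ¬B ⊑ (D ⊔ ¬A)  ⇔  (¬B ⊓ (¬D ⊓ A)) unsat w.r.t. T
   all branches close; clash {A, ¬A} at x₀
2. Hence ¬B ⊑ (D ⊔ ¬A): entailed.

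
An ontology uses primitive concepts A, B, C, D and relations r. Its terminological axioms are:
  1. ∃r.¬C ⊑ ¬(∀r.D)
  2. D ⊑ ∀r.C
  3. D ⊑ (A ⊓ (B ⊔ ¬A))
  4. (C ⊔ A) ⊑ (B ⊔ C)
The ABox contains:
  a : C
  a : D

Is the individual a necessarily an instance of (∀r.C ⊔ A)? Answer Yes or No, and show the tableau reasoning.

1. a : (∀r.C ⊔ A)?  L(a) = {C, D} ∪ {(∃r.¬C ⊓ ¬A)}
   clash {A, ¬A} at a — a ∈ (∀r.C ⊔ A)
2. Hence a : (∀r.C ⊔ A): entailed.

Yes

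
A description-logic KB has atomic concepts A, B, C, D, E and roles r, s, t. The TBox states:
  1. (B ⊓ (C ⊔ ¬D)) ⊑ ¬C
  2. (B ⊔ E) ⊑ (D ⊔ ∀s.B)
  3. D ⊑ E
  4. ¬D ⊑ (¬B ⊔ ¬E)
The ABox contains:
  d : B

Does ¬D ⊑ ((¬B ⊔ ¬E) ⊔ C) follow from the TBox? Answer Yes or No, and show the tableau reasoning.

Yes

1. ¬D ⊑ ((¬B ⊔ ¬E) ⊔ C)  ⇔  (¬D ⊓ ((B ⊓ E) ⊓ ¬C)) unsat w.r.t. T
   all branches close; clash {E, ¬E} at x₀
2. Hence ¬D ⊑ ((¬B ⊔ ¬E) ⊔ C): entailed.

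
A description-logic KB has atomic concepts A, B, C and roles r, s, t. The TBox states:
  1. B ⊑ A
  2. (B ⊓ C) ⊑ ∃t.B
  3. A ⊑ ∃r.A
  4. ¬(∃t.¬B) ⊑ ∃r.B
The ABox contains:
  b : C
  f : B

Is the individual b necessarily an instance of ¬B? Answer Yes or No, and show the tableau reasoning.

1. b : ¬B?  L(b) = {C} ∪ {B}
   apply at b: B⊑A
   open: L(b) ⊇ {A, B, C, ∃r.A, ∃t.B, …} (+ ∃-successors) — b ∉ ¬B possible
2. Hence b : ¬B: not entailed.

No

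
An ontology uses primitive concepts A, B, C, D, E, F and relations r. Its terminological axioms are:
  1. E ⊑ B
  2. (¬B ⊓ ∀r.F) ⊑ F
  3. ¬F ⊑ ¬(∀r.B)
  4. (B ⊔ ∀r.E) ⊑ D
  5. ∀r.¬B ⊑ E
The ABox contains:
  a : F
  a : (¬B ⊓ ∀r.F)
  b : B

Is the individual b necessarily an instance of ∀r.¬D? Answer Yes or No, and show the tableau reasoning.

1. b : ∀r.¬D?  L(b) = {B} ∪ {∃r.D}
   open: L(b) ⊇ {B, D, F, ∃r.B, ∃r.D} (+ ∃-successors) — b ∉ ∀r.¬D possible
2. Hence b : ∀r.¬D: not entailed.

No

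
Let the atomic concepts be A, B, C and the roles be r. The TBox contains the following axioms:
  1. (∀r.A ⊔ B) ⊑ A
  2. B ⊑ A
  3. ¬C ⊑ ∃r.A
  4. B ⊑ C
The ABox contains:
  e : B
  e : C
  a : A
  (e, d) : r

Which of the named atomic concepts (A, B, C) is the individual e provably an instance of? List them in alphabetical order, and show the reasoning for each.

1. e : A?  L(e) = {B, C} ∪ {¬A}
   clash {A, ¬A} at e — e ∈ A
2. e : B?  L(e) = {B, C} ∪ {¬B}
   clash {B, ¬B} at e — e ∈ B
3. e : C?  L(e) = {B, C} ∪ {¬C}
   clash {C, ¬C} at e — e ∈ C
4. Entailed for e: {A, B, C}

{A, B, C}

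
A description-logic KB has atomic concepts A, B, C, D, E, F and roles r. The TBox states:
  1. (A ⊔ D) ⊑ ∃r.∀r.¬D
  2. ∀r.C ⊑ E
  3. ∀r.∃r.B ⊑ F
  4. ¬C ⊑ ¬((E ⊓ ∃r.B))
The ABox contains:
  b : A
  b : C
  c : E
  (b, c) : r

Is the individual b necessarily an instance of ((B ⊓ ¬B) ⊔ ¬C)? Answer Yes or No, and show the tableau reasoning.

1. b : ((B ⊓ ¬B) ⊔ ¬C)?  L(b) = {A, C} ∪ {((¬B ⊔ B) ⊓ C)}
   open: L(b) ⊇ {A, C, ¬B, ∃r.¬C, ∃r.∀r.¬B, …} (+ ∃-successors) — b ∉ ((B ⊓ ¬B) ⊔ ¬C) possible
2. Hence b : ((B ⊓ ¬B) ⊔ ¬C): not entailed.

No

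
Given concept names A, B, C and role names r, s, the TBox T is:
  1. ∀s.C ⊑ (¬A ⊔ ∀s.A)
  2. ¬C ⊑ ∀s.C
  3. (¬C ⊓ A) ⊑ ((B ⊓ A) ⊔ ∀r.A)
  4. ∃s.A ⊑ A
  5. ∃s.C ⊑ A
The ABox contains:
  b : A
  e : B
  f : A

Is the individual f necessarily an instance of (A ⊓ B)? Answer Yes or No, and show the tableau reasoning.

No

1. f : (A ⊓ B)?  L(f) = {A} ∪ {(¬A ⊔ ¬B)}
   open: L(f) ⊇ {A, C, ¬B, ∃s.¬C} (+ ∃-successors) — f ∉ (A ⊓ B) possible
2. Hence f : (A ⊓ B): not entailed.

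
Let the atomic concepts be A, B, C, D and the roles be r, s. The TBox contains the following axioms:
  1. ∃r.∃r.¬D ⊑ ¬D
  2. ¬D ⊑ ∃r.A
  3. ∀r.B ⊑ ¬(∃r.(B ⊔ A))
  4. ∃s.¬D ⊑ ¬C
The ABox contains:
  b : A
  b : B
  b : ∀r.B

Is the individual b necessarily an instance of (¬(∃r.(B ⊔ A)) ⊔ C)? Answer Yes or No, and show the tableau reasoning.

1. b : (¬(∃r.(B ⊔ A)) ⊔ C)?  L(b) = {A, B, ∀r.B} ∪ {(∃r.(B ⊔ A) ⊓ ¬C)}
   clash {B, ¬B} at an ∃-successor — b ∈ (¬(∃r.(B ⊔ A)) ⊔ C)
2. Hence b : (¬(∃r.(B ⊔ A)) ⊔ C): entailed.

Yes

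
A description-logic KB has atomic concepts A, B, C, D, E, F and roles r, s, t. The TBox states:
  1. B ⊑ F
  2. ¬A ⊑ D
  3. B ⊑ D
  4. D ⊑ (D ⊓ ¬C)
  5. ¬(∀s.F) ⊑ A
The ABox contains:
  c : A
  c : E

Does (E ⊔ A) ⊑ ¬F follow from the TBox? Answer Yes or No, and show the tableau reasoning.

1. (E ⊔ A) ⊑ ¬F  ⇔  ((E ⊔ A) ⊓ F) unsat w.r.t. T
   open: L(x₀) ⊇ {A, F, ¬B, ¬D}
2. Hence (E ⊔ A) ⊑ ¬F: not entailed.

No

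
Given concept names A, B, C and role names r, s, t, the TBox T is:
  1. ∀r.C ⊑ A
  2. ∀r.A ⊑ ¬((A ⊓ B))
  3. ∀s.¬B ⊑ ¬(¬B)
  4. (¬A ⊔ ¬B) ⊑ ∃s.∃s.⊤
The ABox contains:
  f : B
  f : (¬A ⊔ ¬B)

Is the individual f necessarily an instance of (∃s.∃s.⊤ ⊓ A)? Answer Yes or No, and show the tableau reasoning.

1. f : (∃s.∃s.⊤ ⊓ A)?  L(f) = {B, (¬A ⊔ ¬B)} ∪ {(∀s.∀s.⊥ ⊔ ¬A)}
   apply at f: (¬A ⊔ ¬B)⊑∃s.∃s.⊤
   open: L(f) ⊇ {B, ¬A, ∃r.¬C, ∃s.∃s.⊤} (+ ∃-successors) — f ∉ (∃s.∃s.⊤ ⊓ A) possible
2. Hence f : (∃s.∃s.⊤ ⊓ A): not entailed.

No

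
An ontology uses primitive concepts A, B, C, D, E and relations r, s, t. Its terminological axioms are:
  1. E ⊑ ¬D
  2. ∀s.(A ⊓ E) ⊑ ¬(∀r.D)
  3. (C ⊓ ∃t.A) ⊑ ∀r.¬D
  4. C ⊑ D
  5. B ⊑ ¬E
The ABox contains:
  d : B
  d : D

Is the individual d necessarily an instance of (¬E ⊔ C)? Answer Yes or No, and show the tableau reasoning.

1. d : (¬E ⊔ C)?  L(d) = {B, D} ∪ {(E ⊓ ¬C)}
   clash {E, ¬E} at d — d ∈ (¬E ⊔ C)
2. Hence d : (¬E ⊔ C): entailed.

Yes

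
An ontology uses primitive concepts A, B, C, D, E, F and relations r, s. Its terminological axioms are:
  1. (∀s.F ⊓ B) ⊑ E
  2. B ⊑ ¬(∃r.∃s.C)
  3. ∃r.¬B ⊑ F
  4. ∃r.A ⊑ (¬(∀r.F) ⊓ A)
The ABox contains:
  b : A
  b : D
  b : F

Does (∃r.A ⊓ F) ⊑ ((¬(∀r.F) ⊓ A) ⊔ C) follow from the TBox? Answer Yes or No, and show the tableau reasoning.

1. (∃r.A ⊓ F) ⊑ ((¬(∀r.F) ⊓ A) ⊔ C)  ⇔  ((∃r.A ⊓ F) ⊓ ((∀r.F ⊔ ¬A) ⊓ ¬C)) unsat w.r.t. T
   all branches close; clash {A, ¬A} at x₀
2. Hence (∃r.A ⊓ F) ⊑ ((¬(∀r.F) ⊓ A) ⊔ C): entailed.

Yes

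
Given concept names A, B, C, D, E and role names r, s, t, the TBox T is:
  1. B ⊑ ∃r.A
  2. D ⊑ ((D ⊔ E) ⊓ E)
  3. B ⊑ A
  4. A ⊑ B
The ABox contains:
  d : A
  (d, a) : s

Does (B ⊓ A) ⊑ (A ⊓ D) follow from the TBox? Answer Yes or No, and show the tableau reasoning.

1. (B ⊓ A) ⊑ (A ⊓ D)  ⇔  ((B ⊓ A) ⊓ (¬A ⊔ ¬D)) unsat w.r.t. T
   apply at x₀: B⊑∃r.A
   open: L(x₀) ⊇ {A, B, ¬D, ∃r.A} (+ ∃-successors)
2. Hence (B ⊓ A) ⊑ (A ⊓ D): not entailed.

No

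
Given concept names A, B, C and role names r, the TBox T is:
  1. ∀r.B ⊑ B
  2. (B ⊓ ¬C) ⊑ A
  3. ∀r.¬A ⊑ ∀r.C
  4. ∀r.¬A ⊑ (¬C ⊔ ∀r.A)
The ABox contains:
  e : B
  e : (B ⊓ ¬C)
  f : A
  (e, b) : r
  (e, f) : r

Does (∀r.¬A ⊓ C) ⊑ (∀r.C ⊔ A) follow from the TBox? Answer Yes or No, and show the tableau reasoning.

1. (∀r.¬A ⊓ C) ⊑ (∀r.C ⊔ A)  ⇔  ((∀r.¬A ⊓ C) ⊓ (∃r.¬C ⊓ ¬A)) unsat w.r.t. T
   all branches close; clash {A, ¬A} at x₀
2. Hence (∀r.¬A ⊓ C) ⊑ (∀r.C ⊔ A): entailed.

Yes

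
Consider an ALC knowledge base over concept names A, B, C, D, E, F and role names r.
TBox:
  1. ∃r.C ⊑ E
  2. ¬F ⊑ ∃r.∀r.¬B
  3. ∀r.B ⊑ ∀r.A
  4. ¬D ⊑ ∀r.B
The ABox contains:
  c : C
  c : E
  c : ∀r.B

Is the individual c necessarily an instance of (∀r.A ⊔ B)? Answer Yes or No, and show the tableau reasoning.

Yes

1. c : (∀r.A ⊔ B)?  L(c) = {C, E, ∀r.B} ∪ {(∃r.¬A ⊓ ¬B)}
   clash {A, ¬A} at an ∃-successor — c ∈ (∀r.A ⊔ B)
2. Hence c : (∀r.A ⊔ B): entailed.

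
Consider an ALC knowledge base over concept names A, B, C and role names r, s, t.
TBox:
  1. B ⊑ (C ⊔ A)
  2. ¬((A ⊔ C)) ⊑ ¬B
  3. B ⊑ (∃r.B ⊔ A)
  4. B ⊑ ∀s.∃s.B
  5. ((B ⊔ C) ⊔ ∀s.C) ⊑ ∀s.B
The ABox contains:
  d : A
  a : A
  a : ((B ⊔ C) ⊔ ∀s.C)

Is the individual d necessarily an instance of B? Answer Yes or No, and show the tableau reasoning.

No

1. d : B?  L(d) = {A} ∪ {¬B}
   open: L(d) ⊇ {A, ¬B, ¬C, ∃s.¬C} (+ ∃-successors) — d ∉ B possible
2. Hence d : B: not entailed.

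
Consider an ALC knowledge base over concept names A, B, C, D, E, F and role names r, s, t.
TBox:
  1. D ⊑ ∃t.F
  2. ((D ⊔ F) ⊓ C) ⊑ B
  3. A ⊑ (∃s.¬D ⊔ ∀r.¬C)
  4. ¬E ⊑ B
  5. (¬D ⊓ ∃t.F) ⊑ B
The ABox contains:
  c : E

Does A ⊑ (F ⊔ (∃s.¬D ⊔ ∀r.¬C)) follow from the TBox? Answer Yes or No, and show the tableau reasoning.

Yes

1. A ⊑ (F ⊔ (∃s.¬D ⊔ ∀r.¬C))  ⇔  (A ⊓ (¬F ⊓ (∀s.D ⊓ ∃r.C))) unsat w.r.t. T
   all branches close; clash {C, ¬C} at an ∃-successor
2. Hence A ⊑ (F ⊔ (∃s.¬D ⊔ ∀r.¬C)): entailed.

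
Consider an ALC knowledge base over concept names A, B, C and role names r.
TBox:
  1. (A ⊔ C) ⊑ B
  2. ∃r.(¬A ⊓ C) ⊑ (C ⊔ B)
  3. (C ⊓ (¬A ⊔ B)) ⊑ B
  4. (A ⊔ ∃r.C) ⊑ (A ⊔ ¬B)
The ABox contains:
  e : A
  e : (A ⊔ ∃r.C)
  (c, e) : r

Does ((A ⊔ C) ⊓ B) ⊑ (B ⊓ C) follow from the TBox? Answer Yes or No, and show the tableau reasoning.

No

1. ((A ⊔ C) ⊓ B) ⊑ (B ⊓ C)  ⇔  (((A ⊔ C) ⊓ B) ⊓ (¬B ⊔ ¬C)) unsat w.r.t. T
   open: L(x₀) ⊇ {A, B, ¬C, ∀r.(A ⊔ ¬C)}
2. Hence ((A ⊔ C) ⊓ B) ⊑ (B ⊓ C): not entailed.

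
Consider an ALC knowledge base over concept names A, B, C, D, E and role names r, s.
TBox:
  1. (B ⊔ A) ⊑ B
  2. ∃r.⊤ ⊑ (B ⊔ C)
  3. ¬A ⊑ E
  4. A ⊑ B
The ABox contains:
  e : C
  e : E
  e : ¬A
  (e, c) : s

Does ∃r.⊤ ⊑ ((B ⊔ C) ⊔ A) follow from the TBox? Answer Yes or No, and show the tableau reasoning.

1. ∃r.⊤ ⊑ ((B ⊔ C) ⊔ A)  ⇔  (∃r.⊤ ⊓ ((¬B ⊓ ¬C) ⊓ ¬A)) unsat w.r.t. T
   all branches close; clash {C, ¬C} at x₀
2. Hence ∃r.⊤ ⊑ ((B ⊔ C) ⊔ A): entailed.

Yes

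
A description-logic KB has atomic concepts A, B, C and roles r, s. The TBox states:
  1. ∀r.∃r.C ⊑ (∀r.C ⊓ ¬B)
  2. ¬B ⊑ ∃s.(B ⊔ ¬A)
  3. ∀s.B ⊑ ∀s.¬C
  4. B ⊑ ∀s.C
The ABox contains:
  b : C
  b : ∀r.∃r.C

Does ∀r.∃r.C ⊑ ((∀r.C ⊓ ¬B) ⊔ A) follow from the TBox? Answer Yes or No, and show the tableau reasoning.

1. ∀r.∃r.C ⊑ ((∀r.C ⊓ ¬B) ⊔ A)  ⇔  (∀r.∃r.C ⊓ ((∃r.¬C ⊔ B) ⊓ ¬A)) unsat w.r.t. T
   all branches close; clash {B, ¬B} at x₀
2. Hence ∀r.∃r.C ⊑ ((∀r.C ⊓ ¬B) ⊔ A): entailed.

Yes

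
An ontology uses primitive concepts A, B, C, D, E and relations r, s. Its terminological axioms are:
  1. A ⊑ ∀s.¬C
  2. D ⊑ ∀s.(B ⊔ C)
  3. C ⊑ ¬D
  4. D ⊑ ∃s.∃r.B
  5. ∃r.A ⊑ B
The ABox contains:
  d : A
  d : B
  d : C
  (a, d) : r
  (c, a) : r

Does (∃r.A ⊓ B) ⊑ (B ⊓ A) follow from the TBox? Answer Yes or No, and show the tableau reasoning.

No

1. (∃r.A ⊓ B) ⊑ (B ⊓ A)  ⇔  ((∃r.A ⊓ B) ⊓ (¬B ⊔ ¬A)) unsat w.r.t. T
   open: L(x₀) ⊇ {B, ¬A, ¬C, ¬D, ∃r.A} (+ ∃-successors)
2. Hence (∃r.A ⊓ B) ⊑ (B ⊓ A): not entailed.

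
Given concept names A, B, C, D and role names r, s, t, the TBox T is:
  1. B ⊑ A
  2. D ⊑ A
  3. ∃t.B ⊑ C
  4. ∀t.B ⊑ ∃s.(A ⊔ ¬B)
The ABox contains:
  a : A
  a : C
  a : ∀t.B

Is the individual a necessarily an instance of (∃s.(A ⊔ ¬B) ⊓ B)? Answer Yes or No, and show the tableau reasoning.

1. a : (∃s.(A ⊔ ¬B) ⊓ B)?  L(a) = {A, C, ∀t.B} ∪ {(∀s.(¬A ⊓ B) ⊔ ¬B)}
   apply at a: ∀t.B⊑∃s.(A ⊔ ¬B)
   open: L(a) ⊇ {A, C, ¬B, ∀t.B, ∃s.(A ⊔ ¬B)} (+ ∃-successors) — a ∉ (∃s.(A ⊔ ¬B) ⊓ B) possible
2. Hence a : (∃s.(A ⊔ ¬B) ⊓ B): not entailed.

No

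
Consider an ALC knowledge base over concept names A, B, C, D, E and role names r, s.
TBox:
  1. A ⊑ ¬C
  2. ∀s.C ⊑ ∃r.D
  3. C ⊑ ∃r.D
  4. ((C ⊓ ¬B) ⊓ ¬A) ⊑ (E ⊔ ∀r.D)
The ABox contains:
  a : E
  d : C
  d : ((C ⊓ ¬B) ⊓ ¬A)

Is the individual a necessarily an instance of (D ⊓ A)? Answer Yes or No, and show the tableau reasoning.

No

1. a : (D ⊓ A)?  L(a) = {E} ∪ {(¬D ⊔ ¬A)}
   open: L(a) ⊇ {E, ¬A, ¬C, ∃s.¬C} (+ ∃-successors) — a ∉ (D ⊓ A) possible
2. Hence a : (D ⊓ A): not entailed.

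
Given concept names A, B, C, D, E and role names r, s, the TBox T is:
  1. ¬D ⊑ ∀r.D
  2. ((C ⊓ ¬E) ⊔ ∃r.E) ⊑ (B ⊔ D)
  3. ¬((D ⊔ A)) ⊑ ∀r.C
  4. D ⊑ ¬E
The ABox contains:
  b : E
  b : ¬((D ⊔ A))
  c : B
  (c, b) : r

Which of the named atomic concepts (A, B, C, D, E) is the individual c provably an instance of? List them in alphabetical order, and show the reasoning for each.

1. c : A?  L(c) = {B} ∪ {¬A}
   open: L(c) ⊇ {B, D, ¬A, ¬E} — c ∉ A possible
2. c : B?  L(c) = {B} ∪ {¬B}
   clash {B, ¬B} at c — c ∈ B
3. c : C?  L(c) = {B} ∪ {¬C}
   open: L(c) ⊇ {B, D, ¬C, ¬E} — c ∉ C possible
4. c : D?  L(c) = {B} ∪ {¬D}
   clash {D, ¬D} at b — c ∈ D
5. c : E?  L(c) = {B} ∪ {¬E}
   open: L(c) ⊇ {B, D, ¬E} — c ∉ E possible
6. Entailed for c: {B, D}

{B, D}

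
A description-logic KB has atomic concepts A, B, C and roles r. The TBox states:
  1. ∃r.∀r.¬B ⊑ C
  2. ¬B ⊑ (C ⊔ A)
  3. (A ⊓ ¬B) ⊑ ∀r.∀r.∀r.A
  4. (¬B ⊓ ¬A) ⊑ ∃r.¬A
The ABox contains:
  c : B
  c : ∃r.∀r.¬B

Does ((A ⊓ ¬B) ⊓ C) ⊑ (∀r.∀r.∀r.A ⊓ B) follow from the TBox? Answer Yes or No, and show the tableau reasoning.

1. ((A ⊓ ¬B) ⊓ C) ⊑ (∀r.∀r.∀r.A ⊓ B)  ⇔  (((A ⊓ ¬B) ⊓ C) ⊓ (∃r.∃r.∃r.¬A ⊔ ¬B)) unsat w.r.t. T
   apply at x₀: ¬B⊑(C ⊔ A); (A ⊓ ¬B)⊑∀r.∀r.∀r.A
   open: L(x₀) ⊇ {A, C, ¬B, ∀r.∀r.∀r.A}
2. Hence ((A ⊓ ¬B) ⊓ C) ⊑ (∀r.∀r.∀r.A ⊓ B): not entailed.

No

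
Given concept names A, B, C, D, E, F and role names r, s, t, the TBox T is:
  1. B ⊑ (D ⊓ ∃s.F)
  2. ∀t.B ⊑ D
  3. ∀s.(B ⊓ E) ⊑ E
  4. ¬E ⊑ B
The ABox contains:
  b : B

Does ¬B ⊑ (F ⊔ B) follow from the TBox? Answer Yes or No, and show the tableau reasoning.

1. ¬B ⊑ (F ⊔ B)  ⇔  (¬B ⊓ (¬F ⊓ ¬B)) unsat w.r.t. T
   open: L(x₀) ⊇ {E, ¬B, ¬F, ∃t.¬B} (+ ∃-successors)
2. Hence ¬B ⊑ (F ⊔ B): not entailed.

No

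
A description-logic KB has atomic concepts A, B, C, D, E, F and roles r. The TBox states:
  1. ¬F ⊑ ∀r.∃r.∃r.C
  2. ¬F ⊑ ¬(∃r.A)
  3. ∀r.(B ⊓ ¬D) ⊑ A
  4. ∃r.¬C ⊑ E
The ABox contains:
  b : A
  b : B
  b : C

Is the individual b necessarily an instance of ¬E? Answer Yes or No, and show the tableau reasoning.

No

1. b : ¬E?  L(b) = {A, B, C} ∪ {E}
   open: L(b) ⊇ {A, B, C, E, F} — b ∉ ¬E possible
2. Hence b : ¬E: not entailed.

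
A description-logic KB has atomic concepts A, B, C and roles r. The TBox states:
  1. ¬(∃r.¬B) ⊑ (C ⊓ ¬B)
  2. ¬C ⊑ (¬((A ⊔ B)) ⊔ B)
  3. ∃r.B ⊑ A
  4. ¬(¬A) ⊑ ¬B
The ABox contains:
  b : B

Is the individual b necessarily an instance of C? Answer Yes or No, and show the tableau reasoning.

1. b : C?  L(b) = {B} ∪ {¬C}
   apply at b: ¬C⊑(¬((A ⊔ B)) ⊔ B)
   open: L(b) ⊇ {B, ¬A, ¬C, ∀r.¬B, ∃r.¬B} (+ ∃-successors) — b ∉ C possible
2. Hence b : C: not entailed.

No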